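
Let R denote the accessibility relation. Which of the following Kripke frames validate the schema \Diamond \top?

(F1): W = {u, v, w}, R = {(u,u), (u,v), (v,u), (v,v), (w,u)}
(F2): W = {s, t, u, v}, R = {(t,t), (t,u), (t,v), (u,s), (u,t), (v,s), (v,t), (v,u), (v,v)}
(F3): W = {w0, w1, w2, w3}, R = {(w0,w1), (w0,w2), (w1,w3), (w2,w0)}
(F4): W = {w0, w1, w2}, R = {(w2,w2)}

(F1)

The schema corresponds to seriality: \forall x \exists y Rxy.
(F1): holds.
(F2): fails — world s has no successor.
(F3): fails — world w3 has no successor.
(F4): fails — world w0 has no successor.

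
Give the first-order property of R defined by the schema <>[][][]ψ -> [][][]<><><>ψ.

This is a Sahlqvist (Geach-type) schema ◇^1□^3ψ → □^3◇^3ψ.
Minimal-valuation argument: fix x; take any y with xR^1y and any z with xR^3z. Set V(ψ) to the set of worlds R-reachable from y in exactly 3 steps. Then □^3ψ holds at y, so the antecedent holds at x; validity forces ◇^3ψ at z, giving a w with zR^3w and yR^3w.
First-order correspondent: forall x forall y forall z ((xRy & x R^3 z) -> exists w (y R^3 w & z R^3 w)).

forall x forall y forall z ((xRy & x R^3 z) -> exists w (y R^3 w & z R^3 w))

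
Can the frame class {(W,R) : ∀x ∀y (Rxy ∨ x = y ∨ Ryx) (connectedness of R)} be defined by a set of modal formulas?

Any modally definable frame class is closed under disjoint unions.
Take 2 disjoint single-world reflexive frames: each is trivially connected, but their disjoint union has 2 worlds with no edge between distinct components, so it is not connected.
So no modal formula (or set of formulas) defines exactly the connected frames.

Not definable by any modal formula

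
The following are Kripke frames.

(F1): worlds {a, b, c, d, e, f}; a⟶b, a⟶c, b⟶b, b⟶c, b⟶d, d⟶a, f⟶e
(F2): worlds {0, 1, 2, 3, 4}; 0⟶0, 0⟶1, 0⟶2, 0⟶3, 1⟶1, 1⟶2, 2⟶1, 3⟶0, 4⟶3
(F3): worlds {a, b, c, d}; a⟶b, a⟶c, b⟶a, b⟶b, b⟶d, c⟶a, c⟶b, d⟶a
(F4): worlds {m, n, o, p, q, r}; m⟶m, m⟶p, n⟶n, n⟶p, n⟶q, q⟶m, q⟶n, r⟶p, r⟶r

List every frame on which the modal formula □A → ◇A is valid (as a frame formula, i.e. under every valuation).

Frame correspondent (Sahlqvist): ∀x ∃y Rxy — i.e. seriality.
(F1): fails — world c has no successor.
(F2): satisfies the condition.
(F3): satisfies the condition.
(F4): fails — world o has no successor.

(F2), (F3)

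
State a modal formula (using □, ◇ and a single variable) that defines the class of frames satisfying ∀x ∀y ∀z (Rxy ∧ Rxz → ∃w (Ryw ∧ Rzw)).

This is convergence; the standard corresponding axiom is .2: ◇□q → □◇q.
Suppose ◇□q→□◇q is valid. Take Rxy, Rxz and set V(q)={w : Ryw}. Then □q at y so ◇□q at x, so □◇q at x, so ◇q at z, giving w with Rzw and Ryw.

◇□q → □◇q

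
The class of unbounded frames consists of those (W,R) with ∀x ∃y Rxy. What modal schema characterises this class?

□q → ◇q

A defining formula is □q → ◇q (the D axiom).
Suppose □q→◇q is valid. At any x set V(q)=W. Then □q at x, so ◇q at x, so x has a successor.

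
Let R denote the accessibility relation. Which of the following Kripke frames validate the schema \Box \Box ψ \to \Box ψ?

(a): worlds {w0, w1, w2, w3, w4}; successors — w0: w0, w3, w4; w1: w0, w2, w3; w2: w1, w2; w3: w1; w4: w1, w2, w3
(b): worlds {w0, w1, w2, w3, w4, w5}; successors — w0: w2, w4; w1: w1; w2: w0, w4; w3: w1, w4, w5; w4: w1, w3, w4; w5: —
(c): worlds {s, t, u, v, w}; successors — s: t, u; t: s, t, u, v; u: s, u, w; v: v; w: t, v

(c)

Frame correspondent (Sahlqvist): \forall x \forall y (Rxy \to \exists z (Rxz \wedge Rzy)) — i.e. density.
(a): fails — Rw3w1 but no z with Rw3z and Rzw1.
(b): fails — Rw3w5 but no z with Rw3z and Rzw5.
(c): condition met.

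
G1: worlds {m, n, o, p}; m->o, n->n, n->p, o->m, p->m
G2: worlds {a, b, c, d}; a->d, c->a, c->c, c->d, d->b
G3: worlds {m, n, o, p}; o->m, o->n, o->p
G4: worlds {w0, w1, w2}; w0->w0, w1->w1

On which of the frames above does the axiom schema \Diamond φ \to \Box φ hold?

The schema corresponds to partial functionality: \forall x \forall y \forall z (Rxy \wedge Rxz \to y = z).
G1: fails — n sees both n and p.
G2: fails — c sees both a and c.
G3: fails — o sees both m and n.
G4: ✓.

G4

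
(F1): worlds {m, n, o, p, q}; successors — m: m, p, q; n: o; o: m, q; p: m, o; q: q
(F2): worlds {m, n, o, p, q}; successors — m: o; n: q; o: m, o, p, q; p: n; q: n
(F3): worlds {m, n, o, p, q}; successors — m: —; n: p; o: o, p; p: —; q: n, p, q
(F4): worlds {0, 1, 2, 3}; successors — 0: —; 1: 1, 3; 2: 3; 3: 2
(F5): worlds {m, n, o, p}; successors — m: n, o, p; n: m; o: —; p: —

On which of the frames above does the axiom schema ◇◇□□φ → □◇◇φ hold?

(F1)

The schema corresponds to a generalized confluence (Geach) condition: ∀x ∀y ∀z ((xR²y ∧ xRz) → ∃w (yR²w ∧ zR²w)).
(F1): ✓.
(F2): fails — nR²n, nRq but no w with nR²w and qR²w.
(F3): fails — oR²o, oRp but no w with oR²w and pR²w.
(F4): fails — 1R²2, 1R3 but no w with 2R²w and 3R²w.
(F5): fails — mR²m, mRn but no w with mR²w and nR²w.
Valid on: (F1).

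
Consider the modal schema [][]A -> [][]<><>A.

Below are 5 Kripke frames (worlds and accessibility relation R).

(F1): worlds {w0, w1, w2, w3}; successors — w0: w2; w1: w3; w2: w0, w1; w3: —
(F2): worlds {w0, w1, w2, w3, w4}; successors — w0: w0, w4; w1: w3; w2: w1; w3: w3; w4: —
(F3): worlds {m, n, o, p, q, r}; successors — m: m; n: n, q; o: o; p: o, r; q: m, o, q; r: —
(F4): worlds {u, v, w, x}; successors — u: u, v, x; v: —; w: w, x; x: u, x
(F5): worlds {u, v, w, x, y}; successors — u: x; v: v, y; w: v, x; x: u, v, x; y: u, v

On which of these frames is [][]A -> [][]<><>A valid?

The schema corresponds to a generalized confluence (Geach) condition: forall x forall z (x R^2 z -> exists w (x R^2 w & z R^2 w)).
(F1): fails — w0R²w1 but no w with w0R²w and w1R²w.
(F2): fails — w0R²w4 but no w with w0R²w and w4R²w.
(F3): ✓.
(F4): fails — uR²v but no t with uR²t and vR²t.
(F5): ✓.

(F3), (F5)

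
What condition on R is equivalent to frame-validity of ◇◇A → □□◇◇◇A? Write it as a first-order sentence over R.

∀x ∀y ∀z ((xR²y ∧ xR²z) → ∃w (y = w ∧ zR³w))

This is a Sahlqvist (Geach-type) schema ◇^2□^0A → □^2◇^3A.
Minimal-valuation argument: fix x; take any y with xR^2y and any z with xR^2z. Set V(A) to the set of worlds R-reachable from y in exactly 0 steps. Then □^0A holds at y, so the antecedent holds at x; validity forces ◇^3A at z, giving a w with zR^3w and yR^0w.
First-order correspondent: ∀x ∀y ∀z ((xR²y ∧ xR²z) → ∃w (y = w ∧ zR³w)).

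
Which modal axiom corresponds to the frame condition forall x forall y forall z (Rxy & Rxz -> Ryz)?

◇s → □◇s

The condition is the Euclidean property. The 5 schema ◇s → □◇s defines it.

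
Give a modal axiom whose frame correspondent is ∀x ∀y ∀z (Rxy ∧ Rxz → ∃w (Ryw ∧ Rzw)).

◇□p → □◇p

This is convergence; the standard corresponding axiom is .2: ◇□p → □◇p.
Suppose ◇□p→□◇p is valid. Take Rxy, Rxz and set V(p)={w : Ryw}. Then □p at y so ◇□p at x, so □◇p at x, so ◇p at z, giving w with Rzw and Ryw.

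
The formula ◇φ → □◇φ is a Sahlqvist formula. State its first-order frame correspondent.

The Euclidean property

This schema is the 5 axiom.
It corresponds to the Euclidean property: ∀x ∀y ∀z (Rxy ∧ Rxz → Ryz).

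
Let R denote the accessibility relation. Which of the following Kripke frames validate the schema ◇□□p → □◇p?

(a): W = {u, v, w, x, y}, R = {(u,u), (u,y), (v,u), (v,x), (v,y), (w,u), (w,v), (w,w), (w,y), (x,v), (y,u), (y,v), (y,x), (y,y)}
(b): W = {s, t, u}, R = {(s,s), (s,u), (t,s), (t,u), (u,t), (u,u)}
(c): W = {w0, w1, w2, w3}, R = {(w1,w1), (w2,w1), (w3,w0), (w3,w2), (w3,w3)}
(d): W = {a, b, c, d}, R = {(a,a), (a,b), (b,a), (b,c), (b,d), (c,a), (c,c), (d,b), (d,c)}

Frame correspondent (Sahlqvist): ∀x ∀y ∀z ((xRy ∧ xRz) → ∃w (yR²w ∧ zRw)) — i.e. a generalized confluence (Geach) condition.
(a): fails — vRx, vRx but no t with xR²t and xRt.
(b): condition met.
(c): fails — w3Rw0, w3Rw0 but no w with w0R²w and w0Rw.
(d): condition met.
Valid on: (b), (d).

(b), (d)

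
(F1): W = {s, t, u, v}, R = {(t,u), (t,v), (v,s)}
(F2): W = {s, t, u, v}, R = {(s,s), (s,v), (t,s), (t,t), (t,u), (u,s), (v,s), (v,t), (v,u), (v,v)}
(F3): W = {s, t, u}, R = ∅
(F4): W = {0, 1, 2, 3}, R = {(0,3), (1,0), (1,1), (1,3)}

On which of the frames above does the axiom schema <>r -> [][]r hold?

(F3)

Frame correspondent (Sahlqvist): forall x forall y forall z ((xRy & x R^2 z) -> exists w (y = w & z = w)) — i.e. a generalized confluence (Geach) condition.
(F1): fails — tRu, tR²s but u ≠ s.
(F2): fails — sRs, sR²t but s ≠ t.
(F3): ✓.
(F4): fails — 1R0, 1R²1 but 0 ≠ 1.
Valid on: (F3).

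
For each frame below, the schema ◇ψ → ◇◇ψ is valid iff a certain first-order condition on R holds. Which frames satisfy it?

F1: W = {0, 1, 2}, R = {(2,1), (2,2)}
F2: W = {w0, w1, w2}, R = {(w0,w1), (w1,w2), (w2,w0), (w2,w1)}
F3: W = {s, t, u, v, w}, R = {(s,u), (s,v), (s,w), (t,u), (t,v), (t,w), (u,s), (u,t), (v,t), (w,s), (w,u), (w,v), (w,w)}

The schema corresponds to a generalized confluence (Geach) condition: ∀x ∀y (xRy → ∃w (y = w ∧ xR²w)).
F1: condition met.
F2: fails — w0Rw1 but no w with w1=w and w0R²w.
F3: fails — uRs but no w* with s=w* and uR²w*.

F1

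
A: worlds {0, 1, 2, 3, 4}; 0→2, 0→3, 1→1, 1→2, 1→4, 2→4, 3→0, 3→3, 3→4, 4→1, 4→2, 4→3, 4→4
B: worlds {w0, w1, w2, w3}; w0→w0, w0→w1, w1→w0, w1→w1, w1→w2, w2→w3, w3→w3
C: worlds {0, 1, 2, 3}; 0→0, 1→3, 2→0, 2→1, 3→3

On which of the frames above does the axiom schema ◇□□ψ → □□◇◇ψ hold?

A

This is the axiom for a generalized confluence (Geach) condition; its first-order frame correspondent is ∀x ∀y ∀z ((xRy ∧ xR²z) → ∃w (yR²w ∧ zR²w)).
A: condition met.
B: fails — w0Rw0, w0R²w2 but no w with w0R²w and w2R²w.
C: fails — 2R0, 2R²3 but no w with 0R²w and 3R²w.
Valid on: A.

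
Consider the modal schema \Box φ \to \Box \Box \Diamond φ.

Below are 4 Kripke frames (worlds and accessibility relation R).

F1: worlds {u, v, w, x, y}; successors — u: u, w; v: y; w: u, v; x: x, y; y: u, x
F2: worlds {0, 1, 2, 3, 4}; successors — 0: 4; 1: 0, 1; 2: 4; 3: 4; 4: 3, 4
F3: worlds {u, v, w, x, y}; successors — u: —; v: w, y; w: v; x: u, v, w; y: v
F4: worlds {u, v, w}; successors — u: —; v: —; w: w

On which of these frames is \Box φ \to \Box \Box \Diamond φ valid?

This is the axiom for a generalized confluence (Geach) condition; its first-order frame correspondent is \forall x \forall z (x R^2 z \to \exists w (xRw \wedge zRw)).
F1: fails — uR²v but no t with uRt and vRt.
F2: fails — 1R²0 but no w with 1Rw and 0Rw.
F3: satisfies the condition.
F4: satisfies the condition.
Valid on: F3, F4.

F3, F4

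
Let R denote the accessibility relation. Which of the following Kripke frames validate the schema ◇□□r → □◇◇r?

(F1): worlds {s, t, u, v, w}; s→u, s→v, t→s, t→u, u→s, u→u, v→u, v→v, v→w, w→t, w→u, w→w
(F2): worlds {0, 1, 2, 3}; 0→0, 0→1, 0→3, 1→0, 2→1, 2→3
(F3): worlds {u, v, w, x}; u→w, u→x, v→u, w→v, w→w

(F1)

Frame correspondent (Sahlqvist): ∀x ∀y ∀z ((xRy ∧ xRz) → ∃w (yR²w ∧ zR²w)) — i.e. a generalized confluence (Geach) condition.
(F1): condition met.
(F2): fails — 0R0, 0R3 but no w with 0R²w and 3R²w.
(F3): fails — uRw, uRx but no t with wR²t and xR²t.
Valid on: (F1).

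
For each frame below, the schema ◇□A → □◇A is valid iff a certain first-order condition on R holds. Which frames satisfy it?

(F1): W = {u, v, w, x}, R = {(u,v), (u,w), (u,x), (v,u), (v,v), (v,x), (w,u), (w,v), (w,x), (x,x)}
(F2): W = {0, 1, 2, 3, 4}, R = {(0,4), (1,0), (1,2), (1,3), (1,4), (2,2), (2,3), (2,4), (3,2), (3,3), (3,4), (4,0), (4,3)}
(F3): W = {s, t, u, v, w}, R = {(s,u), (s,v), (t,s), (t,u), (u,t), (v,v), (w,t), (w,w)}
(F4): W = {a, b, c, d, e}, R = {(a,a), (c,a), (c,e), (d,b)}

The schema corresponds to convergence: ∀x ∀y ∀z (Rxy ∧ Rxz → ∃w (Ryw ∧ Rzw)).
(F1): condition met.
(F2): fails — R10 and R14 but 0 and 4 have no common successor.
(F3): fails — Rsv and Rsu but v and u have no common successor.
(F4): fails — Rca and Rce but a and e have no common successor.

(F1)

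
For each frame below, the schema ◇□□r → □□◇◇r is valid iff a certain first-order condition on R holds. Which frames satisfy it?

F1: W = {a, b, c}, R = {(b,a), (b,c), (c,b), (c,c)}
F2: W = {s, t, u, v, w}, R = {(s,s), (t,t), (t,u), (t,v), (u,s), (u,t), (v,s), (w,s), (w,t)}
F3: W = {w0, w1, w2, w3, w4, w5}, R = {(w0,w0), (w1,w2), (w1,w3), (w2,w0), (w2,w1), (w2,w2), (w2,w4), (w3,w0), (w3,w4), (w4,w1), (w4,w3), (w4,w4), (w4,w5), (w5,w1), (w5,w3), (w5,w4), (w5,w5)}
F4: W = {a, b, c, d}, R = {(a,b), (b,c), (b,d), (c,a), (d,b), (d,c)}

F2, F3

The schema corresponds to a generalized confluence (Geach) condition: ∀x ∀y ∀z ((xRy ∧ xR²z) → ∃w (yR²w ∧ zR²w)).
F1: fails — bRa, bR²b but no w with aR²w and bR²w.
F2: condition met.
F3: condition met.
F4: fails — bRc, bR²a but no w with cR²w and aR²w.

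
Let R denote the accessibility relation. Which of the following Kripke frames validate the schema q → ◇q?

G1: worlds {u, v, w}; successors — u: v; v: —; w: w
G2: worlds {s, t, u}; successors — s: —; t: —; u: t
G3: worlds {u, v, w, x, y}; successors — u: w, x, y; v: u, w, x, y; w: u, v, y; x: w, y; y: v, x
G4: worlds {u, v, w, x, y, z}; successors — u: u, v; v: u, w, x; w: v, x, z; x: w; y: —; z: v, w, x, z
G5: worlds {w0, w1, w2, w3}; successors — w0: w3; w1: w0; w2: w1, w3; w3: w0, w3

none

The schema corresponds to a generalized confluence (Geach) condition: ∀x ∃w (x = w ∧ xRw).
G1: fails — at u but no t with u=t and uRt.
G2: fails — at s but no w with s=w and sRw.
G3: fails — at u but no t with u=t and uRt.
G4: fails — at v but no t with v=t and vRt.
G5: fails — at w0 but no w with w0=w and w0Rw.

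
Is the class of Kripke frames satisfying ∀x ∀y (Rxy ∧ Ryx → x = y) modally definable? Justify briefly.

Modal frame validity is preserved under surjective bounded morphisms.
The 8-cycle (worlds 0,1,2,3,4,5,6,7 with 0→1→2→3→4→5→6→7→0) is antisymmetric. Sending even-indexed worlds to a and odd-indexed worlds to b is a surjective bounded morphism onto the two-world frame with a↔b, which is not antisymmetric.
So the class is not modally definable.

No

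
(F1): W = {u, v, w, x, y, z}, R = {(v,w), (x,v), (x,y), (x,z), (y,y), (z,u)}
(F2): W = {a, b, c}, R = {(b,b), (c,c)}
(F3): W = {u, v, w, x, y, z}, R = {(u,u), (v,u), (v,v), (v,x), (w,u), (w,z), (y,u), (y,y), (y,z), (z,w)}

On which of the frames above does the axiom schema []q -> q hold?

none

Frame correspondent (Sahlqvist): forall x Rxx — i.e. reflexivity.
(F1): fails — world u does not see itself.
(F2): fails — world a does not see itself.
(F3): fails — world w does not see itself.
Valid on no frame.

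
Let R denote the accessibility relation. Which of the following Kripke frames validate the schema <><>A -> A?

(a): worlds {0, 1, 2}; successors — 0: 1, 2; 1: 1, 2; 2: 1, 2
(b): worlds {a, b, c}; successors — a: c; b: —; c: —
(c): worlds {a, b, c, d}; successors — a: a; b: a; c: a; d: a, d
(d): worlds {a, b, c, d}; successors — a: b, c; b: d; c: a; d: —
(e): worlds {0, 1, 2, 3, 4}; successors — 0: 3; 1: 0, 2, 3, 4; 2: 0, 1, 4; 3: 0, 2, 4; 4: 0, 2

(b)

The schema corresponds to a generalized confluence (Geach) condition: forall x forall y (x R^2 y -> exists w (y = w & x = w)).
(a): fails — 0R²1 but 1 ≠ 0.
(b): satisfies the condition.
(c): fails — bR²a but a ≠ b.
(d): fails — aR²d but d ≠ a.
(e): fails — 0R²2 but 2 ≠ 0.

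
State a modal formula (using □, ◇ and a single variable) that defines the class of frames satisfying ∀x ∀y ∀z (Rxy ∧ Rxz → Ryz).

The condition is the Euclidean property. The 5 schema ◇r → □◇r defines it.

◇r → □◇r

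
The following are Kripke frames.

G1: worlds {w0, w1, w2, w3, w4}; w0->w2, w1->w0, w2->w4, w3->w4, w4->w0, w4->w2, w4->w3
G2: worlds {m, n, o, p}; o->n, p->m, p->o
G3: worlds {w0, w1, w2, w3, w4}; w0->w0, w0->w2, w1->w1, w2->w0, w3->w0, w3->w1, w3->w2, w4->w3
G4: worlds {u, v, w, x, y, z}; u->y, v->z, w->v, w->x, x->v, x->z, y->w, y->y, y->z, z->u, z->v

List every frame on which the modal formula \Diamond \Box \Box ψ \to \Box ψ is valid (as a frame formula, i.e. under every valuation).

The schema corresponds to a generalized confluence (Geach) condition: \forall x \forall y \forall z ((xRy \wedge xRz) \to \exists w (y R^2 w \wedge z = w)).
G1: fails — w1Rw0, w1Rw0 but no w with w0R²w and w0=w.
G2: fails — oRn, oRn but no w with nR²w and n=w.
G3: fails — w3Rw0, w3Rw1 but no w with w0R²w and w1=w.
G4: fails — wRv, wRx but no t with vR²t and x=t.
Valid on no frame.

none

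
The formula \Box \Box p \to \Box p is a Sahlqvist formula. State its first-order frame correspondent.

density

This schema is the C4 axiom.
It corresponds to density: \forall x \forall y (Rxy \to \exists z (Rxz \wedge Rzy)).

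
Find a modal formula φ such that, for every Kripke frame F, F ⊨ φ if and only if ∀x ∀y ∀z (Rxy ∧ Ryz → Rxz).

A defining formula is □ψ → □□ψ (the 4 axiom).

□ψ → □□ψ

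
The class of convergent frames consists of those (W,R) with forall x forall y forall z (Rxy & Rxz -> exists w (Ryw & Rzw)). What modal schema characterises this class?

This is convergence; the standard corresponding axiom is .2: ◇□ψ → □◇ψ.
Suppose ◇□ψ→□◇ψ is valid. Take Rxy, Rxz and set V(ψ)={w : Ryw}. Then □ψ at y so ◇□ψ at x, so □◇ψ at x, so ◇ψ at z, giving w with Rzw and Ryw.

◇□ψ → □◇ψ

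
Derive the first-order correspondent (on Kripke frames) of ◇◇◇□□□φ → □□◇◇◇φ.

This is a Sahlqvist (Geach-type) schema ◇^3□^3φ → □^2◇^3φ.
Minimal-valuation argument: fix x; take any y with xR^3y and any z with xR^2z. Set V(φ) to the set of worlds R-reachable from y in exactly 3 steps. Then □^3φ holds at y, so the antecedent holds at x; validity forces ◇^3φ at z, giving a w with zR^3w and yR^3w.
First-order correspondent: ∀x ∀y ∀z ((xR³y ∧ xR²z) → ∃w (yR³w ∧ zR³w)).

∀x ∀y ∀z ((xR³y ∧ xR²z) → ∃w (yR³w ∧ zR³w))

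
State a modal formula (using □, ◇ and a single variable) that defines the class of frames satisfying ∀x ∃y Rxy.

A defining formula is □ψ → ◇ψ (the D axiom).
Suppose □ψ→◇ψ is valid. At any x set V(ψ)=W. Then □ψ at x, so ◇ψ at x, so x has a successor.

□ψ → ◇ψ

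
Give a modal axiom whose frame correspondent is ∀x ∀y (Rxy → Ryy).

This is shift-reflexivity; the standard corresponding axiom is T□: □(□p → p).
Suppose □(□p→p) is valid. Take Rxy and set V(p)={w : Ryw}. Then at y, □p holds; since □(□p→p) at x, □p→p at y, so p at y, i.e. Ryy.

□(□p → p)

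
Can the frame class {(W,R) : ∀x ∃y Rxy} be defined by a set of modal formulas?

Definable; □r → ◇r defines it

The condition is seriality. A defining modal formula is □r → ◇r.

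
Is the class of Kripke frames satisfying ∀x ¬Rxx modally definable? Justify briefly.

No — not modally definable

Any modally definable frame class is closed under surjective bounded morphisms.
The 3-cycle (worlds s,t,u with s→t→u→s) is irreflexive, and the map sending every world to a single reflexive point • is a surjective bounded morphism (forth: every edge maps to (•,•); back: every world has a successor). So any modal formula valid on the 3-cycle is also valid on the reflexive point, which is not irreflexive.
Hence irreflexivity is not modally definable.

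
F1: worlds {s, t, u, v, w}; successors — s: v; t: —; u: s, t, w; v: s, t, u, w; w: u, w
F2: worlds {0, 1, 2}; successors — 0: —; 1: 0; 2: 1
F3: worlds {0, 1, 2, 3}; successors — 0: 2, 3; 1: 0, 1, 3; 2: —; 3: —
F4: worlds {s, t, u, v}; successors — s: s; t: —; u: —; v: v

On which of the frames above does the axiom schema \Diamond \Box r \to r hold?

F4

Frame correspondent (Sahlqvist): \forall x \forall y (Rxy \to Ryx) — i.e. symmetry.
F1: fails — Rut but not Rtu.
F2: fails — R10 but not R01.
F3: fails — R10 but not R01.
F4: holds.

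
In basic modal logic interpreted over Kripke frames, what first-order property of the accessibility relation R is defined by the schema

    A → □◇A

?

Symmetry

Suppose A→□◇A is valid. Take Rxy and set V(A)={x}. Then A at x, so □◇A at x, so ◇A at y, so some z with Ryz has A; z=x, i.e. Ryx.
Conversely, any frame satisfying ∀x ∀y (Rxy → Ryx) validates the schema.
So the correspondent is symmetry.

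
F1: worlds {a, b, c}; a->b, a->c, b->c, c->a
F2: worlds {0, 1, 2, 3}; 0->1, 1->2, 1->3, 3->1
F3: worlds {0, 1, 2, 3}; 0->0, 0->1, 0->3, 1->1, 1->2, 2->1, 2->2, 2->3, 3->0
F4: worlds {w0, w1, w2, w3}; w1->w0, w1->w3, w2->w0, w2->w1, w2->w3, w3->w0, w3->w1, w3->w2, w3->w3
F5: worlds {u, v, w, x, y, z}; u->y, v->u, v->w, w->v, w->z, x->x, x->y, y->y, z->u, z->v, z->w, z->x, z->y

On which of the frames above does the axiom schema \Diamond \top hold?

This is the axiom for seriality; its first-order frame correspondent is \forall x \exists y Rxy.
F1: satisfies the condition.
F2: fails — world 2 has no successor.
F3: satisfies the condition.
F4: fails — world w0 has no successor.
F5: satisfies the condition.
Valid on: F1, F3, F5.

F1, F3, F5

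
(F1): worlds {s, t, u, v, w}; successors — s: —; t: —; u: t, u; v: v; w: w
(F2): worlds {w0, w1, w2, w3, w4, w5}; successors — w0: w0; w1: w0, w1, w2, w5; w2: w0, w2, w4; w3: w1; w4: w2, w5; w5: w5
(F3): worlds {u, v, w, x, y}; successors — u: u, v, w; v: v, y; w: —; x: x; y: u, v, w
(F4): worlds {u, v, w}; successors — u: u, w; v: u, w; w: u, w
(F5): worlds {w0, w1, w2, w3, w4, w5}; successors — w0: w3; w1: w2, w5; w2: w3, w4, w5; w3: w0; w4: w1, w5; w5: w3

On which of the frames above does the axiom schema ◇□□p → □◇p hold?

(F4)

Frame correspondent (Sahlqvist): ∀x ∀y ∀z ((xRy ∧ xRz) → ∃w (yR²w ∧ zRw)) — i.e. a generalized confluence (Geach) condition.
(F1): fails — uRt, uRt but no w* with tR²w* and tRw*.
(F2): fails — w1Rw0, w1Rw5 but no w with w0R²w and w5Rw.
(F3): fails — uRu, uRw but no t with uR²t and wRt.
(F4): condition met.
(F5): fails — w0Rw3, w0Rw3 but no w with w3R²w and w3Rw.
Valid on: (F4).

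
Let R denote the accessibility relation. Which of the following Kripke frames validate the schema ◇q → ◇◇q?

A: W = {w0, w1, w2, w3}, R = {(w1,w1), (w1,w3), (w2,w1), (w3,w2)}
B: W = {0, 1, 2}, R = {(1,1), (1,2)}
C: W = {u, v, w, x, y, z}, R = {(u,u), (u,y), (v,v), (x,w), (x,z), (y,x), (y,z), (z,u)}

This is the axiom for a generalized confluence (Geach) condition; its first-order frame correspondent is ∀x ∀y (xRy → ∃w (y = w ∧ xR²w)).
A: fails — w3Rw2 but no w with w2=w and w3R²w.
B: condition met.
C: fails — xRw but no t with w=t and xR²t.
Valid on: B.

B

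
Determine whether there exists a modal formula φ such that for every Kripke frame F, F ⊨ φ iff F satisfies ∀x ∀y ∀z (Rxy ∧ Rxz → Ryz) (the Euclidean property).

Yes, by ◇p → □◇p

Yes: it is the Euclidean property, defined by the 5 schema ◇p → □◇p.
Suppose ◇p→□◇p is valid. Take Rxy, Rxz and set V(p)={y}. Then ◇p at x, so □◇p at x, so ◇p at z, so some w with Rzw has p; w=y, i.e. Rzy. By symmetry of the argument, Ryz.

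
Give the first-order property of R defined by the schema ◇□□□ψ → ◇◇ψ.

∀x ∀y (xRy → ∃w (yR³w ∧ xR²w))

This is a Sahlqvist (Geach-type) schema ◇^1□^3ψ → □^0◇^2ψ.
Minimal-valuation argument: fix x; take any y with xR^1y and any z with xR^0z. Set V(ψ) to the set of worlds R-reachable from y in exactly 3 steps. Then □^3ψ holds at y, so the antecedent holds at x; validity forces ◇^2ψ at z, giving a w with zR^2w and yR^3w.
First-order correspondent: ∀x ∀y (xRy → ∃w (yR³w ∧ xR²w)).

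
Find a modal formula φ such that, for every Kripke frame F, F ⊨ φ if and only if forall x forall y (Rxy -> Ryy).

□(□p → p)

This is shift-reflexivity; the standard corresponding axiom is T□: □(□p → p).
Suppose □(□p→p) is valid. Take Rxy and set V(p)={w : Ryw}. Then at y, □p holds; since □(□p→p) at x, □p→p at y, so p at y, i.e. Ryy.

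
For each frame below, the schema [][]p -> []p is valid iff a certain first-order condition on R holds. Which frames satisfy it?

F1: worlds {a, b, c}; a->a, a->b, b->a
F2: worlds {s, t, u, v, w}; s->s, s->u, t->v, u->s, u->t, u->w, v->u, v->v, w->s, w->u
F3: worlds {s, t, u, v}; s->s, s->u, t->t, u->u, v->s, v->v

F1, F3

The schema corresponds to density: forall x forall y (Rxy -> exists z (Rxz & Rzy)).
F1: holds.
F2: fails — Ruw but no z with Ruz and Rzw.
F3: holds.
Valid on: F1, F3.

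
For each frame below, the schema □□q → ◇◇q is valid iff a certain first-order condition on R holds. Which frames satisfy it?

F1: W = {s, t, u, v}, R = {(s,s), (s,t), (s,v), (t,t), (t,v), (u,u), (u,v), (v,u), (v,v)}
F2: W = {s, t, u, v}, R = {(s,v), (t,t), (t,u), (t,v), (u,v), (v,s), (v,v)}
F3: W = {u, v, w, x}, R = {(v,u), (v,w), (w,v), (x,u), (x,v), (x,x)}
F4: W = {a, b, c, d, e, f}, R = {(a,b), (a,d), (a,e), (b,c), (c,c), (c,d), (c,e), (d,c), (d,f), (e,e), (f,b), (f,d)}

F1, F2, F4

The schema corresponds to a generalized confluence (Geach) condition: ∀x ∃w (xR²w ∧ xR²w).
F1: ✓.
F2: ✓.
F3: fails — at u but no t with uR²t and uR²t.
F4: ✓.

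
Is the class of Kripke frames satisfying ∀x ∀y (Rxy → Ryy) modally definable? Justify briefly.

The condition is shift-reflexivity. A defining modal formula is □(□q → q).

Definable; □(□q → q) defines it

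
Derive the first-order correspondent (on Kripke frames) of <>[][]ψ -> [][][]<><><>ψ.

forall x forall y forall z ((xRy & x R^3 z) -> exists w (y R^2 w & z R^3 w))

This is a Sahlqvist (Geach-type) schema ◇^1□^2ψ → □^3◇^3ψ.
Minimal-valuation argument: fix x; take any y with xR^1y and any z with xR^3z. Set V(ψ) to the set of worlds R-reachable from y in exactly 2 steps. Then □^2ψ holds at y, so the antecedent holds at x; validity forces ◇^3ψ at z, giving a w with zR^3w and yR^2w.
First-order correspondent: forall x forall y forall z ((xRy & x R^3 z) -> exists w (y R^2 w & z R^3 w)).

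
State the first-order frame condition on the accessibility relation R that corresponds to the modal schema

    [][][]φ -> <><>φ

This is a Sahlqvist (Geach-type) schema ◇^0□^3φ → □^0◇^2φ.
First-order correspondent: forall x exists w (x R^3 w & x R^2 w).

forall x exists w (x R^3 w & x R^2 w)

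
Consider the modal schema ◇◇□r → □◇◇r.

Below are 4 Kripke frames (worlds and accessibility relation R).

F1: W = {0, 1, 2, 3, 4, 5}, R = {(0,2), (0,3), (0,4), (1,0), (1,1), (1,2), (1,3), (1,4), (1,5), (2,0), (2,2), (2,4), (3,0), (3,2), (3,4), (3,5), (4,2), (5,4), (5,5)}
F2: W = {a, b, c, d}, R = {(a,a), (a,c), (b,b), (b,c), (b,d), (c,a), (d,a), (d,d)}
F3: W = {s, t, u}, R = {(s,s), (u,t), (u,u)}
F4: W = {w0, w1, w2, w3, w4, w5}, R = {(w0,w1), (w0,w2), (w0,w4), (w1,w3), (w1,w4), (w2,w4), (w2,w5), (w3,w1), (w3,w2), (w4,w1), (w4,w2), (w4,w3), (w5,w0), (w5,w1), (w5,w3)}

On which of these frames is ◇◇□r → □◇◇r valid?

The schema corresponds to a generalized confluence (Geach) condition: ∀x ∀y ∀z ((xR²y ∧ xRz) → ∃w (yRw ∧ zR²w)).
F1: holds.
F2: holds.
F3: fails — uR²t, uRt but no w with tRw and tR²w.
F4: fails — w0R²w2, w0Rw1 but no w with w2Rw and w1R²w.

F1, F2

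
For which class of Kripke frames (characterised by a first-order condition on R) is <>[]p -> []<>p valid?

This is the .2 axiom.
It corresponds to convergence: forall x forall y forall z (Rxy & Rxz -> exists w (Ryw & Rzw)).

convergence: forall x forall y forall z (Rxy & Rxz -> exists w (Ryw & Rzw))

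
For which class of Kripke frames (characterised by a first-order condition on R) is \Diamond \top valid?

This schema is equivalent to the D axiom □p → ◇p.
It corresponds to seriality: \forall x \exists y Rxy.

Seriality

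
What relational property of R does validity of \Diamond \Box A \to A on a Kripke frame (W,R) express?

symmetry

This is frame-equivalent to A → □◇A (substitute ¬A for A and contrapose).
Suppose A→□◇A is valid. Take Rxy and set V(A)={x}. Then A at x, so □◇A at x, so ◇A at y, so some z with Ryz has A; z=x, i.e. Ryx.
Conversely, any frame satisfying \forall x \forall y (Rxy \to Ryx) validates the schema.
So the correspondent is symmetry.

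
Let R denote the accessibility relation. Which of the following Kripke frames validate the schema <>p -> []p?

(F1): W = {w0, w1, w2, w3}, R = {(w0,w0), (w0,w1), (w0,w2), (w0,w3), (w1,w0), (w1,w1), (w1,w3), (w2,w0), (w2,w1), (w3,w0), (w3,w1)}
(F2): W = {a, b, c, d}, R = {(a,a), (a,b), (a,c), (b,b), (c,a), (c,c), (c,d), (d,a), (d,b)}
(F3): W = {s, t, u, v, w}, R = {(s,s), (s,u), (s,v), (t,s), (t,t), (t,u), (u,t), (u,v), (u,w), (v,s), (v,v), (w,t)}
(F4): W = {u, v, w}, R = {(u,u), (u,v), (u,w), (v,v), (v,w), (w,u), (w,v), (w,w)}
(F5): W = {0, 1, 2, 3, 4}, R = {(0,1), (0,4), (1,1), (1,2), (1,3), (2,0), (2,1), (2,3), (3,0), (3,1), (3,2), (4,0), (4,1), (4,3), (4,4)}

none

The schema corresponds to partial functionality: forall x forall y forall z (Rxy & Rxz -> y = z).
(F1): fails — w0 sees both w0 and w1.
(F2): fails — a sees both a and b.
(F3): fails — s sees both s and u.
(F4): fails — u sees both u and v.
(F5): fails — 0 sees both 1 and 4.
Valid on no frame.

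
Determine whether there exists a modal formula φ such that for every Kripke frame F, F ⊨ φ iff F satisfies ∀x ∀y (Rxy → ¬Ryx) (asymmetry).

Modal frame validity is preserved under surjective bounded morphisms.
The 5-cycle (worlds a,b,c,d,e with a→b→c→d→e→a) is asymmetric. Mapping every world to a single reflexive point • is a surjective bounded morphism, and the reflexive point is not asymmetric (R•• but asymmetry requires ¬R••).
So the class is not modally definable.

Not modally definable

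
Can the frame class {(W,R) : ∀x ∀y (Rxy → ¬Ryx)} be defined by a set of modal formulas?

Not definable by any modal formula

Modal frame validity is preserved under surjective bounded morphisms.
The 5-cycle (worlds 0,1,2,3,4 with 0→1→2→3→4→0) is asymmetric. Mapping every world to a single reflexive point • is a surjective bounded morphism, and the reflexive point is not asymmetric (R•• but asymmetry requires ¬R••).
Hence asymmetry is not modally definable.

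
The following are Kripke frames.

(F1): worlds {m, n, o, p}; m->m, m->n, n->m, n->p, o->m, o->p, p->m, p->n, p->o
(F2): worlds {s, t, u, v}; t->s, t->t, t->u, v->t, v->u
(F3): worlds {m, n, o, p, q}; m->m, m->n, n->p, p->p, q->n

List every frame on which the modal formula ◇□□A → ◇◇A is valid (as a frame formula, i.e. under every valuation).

Frame correspondent (Sahlqvist): ∀x ∀y (xRy → ∃w (yR²w ∧ xR²w)) — i.e. a generalized confluence (Geach) condition.
(F1): ✓.
(F2): fails — tRs but no w with sR²w and tR²w.
(F3): ✓.

(F1), (F3)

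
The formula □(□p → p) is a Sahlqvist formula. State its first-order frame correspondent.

Suppose □(□p→p) is valid. Take Rxy and set V(p)={w : Ryw}. Then at y, □p holds; since □(□p→p) at x, □p→p at y, so p at y, i.e. Ryy.
Conversely, any frame satisfying ∀x ∀y (Rxy → Ryy) validates the schema.
So the correspondent is shift-reflexivity.

shift-reflexivity: ∀x ∀y (Rxy → Ryy)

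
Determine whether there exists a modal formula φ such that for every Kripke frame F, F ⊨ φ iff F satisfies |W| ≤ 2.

Not modally definable

Modal frame validity is preserved under disjoint unions.
Any modal formula valid on each of 3 disjoint one-world frames is valid on their disjoint union (validity is preserved under disjoint unions). Each one-world frame has |W|=1≤2, but the union has |W|=3.
So no modal formula (or set of formulas) defines exactly the |W|≤2 frames.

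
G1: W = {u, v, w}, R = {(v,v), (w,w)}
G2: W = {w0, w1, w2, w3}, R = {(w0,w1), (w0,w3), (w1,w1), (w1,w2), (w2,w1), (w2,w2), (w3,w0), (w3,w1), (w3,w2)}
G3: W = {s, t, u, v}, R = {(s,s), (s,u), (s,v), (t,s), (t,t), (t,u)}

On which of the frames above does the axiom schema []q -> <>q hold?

Frame correspondent (Sahlqvist): forall x exists y Rxy — i.e. seriality.
G1: fails — world u has no successor.
G2: satisfies the condition.
G3: fails — world u has no successor.
Valid on: G2.

G2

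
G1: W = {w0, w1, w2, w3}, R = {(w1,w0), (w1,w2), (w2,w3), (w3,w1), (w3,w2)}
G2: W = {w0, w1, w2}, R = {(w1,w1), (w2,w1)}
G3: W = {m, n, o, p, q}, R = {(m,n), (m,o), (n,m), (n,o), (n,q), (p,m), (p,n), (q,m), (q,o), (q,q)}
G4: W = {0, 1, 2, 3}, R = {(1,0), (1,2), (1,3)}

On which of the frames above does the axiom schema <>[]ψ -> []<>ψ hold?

This is the axiom for convergence; its first-order frame correspondent is forall x forall y forall z (Rxy & Rxz -> exists w (Ryw & Rzw)).
G1: fails — Rw1w2 and Rw1w0 but w2 and w0 have no common successor.
G2: holds.
G3: fails — Rmo and Rmo but o and o have no common successor.
G4: fails — R12 and R12 but 2 and 2 have no common successor.
Valid on: G2.

G2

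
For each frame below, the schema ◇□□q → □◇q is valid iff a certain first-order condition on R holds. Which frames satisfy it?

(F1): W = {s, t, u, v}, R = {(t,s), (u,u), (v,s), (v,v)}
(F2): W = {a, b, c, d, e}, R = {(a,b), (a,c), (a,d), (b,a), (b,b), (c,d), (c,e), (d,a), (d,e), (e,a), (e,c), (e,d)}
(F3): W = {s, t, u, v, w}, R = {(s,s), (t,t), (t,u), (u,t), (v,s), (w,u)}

The schema corresponds to a generalized confluence (Geach) condition: ∀x ∀y ∀z ((xRy ∧ xRz) → ∃w (yR²w ∧ zRw)).
(F1): fails — tRs, tRs but no w with sR²w and sRw.
(F2): ✓.
(F3): ✓.
Valid on: (F2), (F3).

(F2), (F3)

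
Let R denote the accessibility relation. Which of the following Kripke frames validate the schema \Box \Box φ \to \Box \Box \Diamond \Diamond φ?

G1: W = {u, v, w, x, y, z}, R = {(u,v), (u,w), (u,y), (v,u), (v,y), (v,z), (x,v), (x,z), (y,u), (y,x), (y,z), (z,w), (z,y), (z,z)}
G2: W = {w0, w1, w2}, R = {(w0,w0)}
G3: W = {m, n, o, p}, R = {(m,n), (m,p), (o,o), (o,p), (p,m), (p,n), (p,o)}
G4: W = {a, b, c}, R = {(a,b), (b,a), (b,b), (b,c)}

G2

The schema corresponds to a generalized confluence (Geach) condition: \forall x \forall z (x R^2 z \to \exists w (x R^2 w \wedge z R^2 w)).
G1: fails — vR²w but no t with vR²t and wR²t.
G2: satisfies the condition.
G3: fails — mR²n but no w with mR²w and nR²w.
G4: fails — aR²c but no w with aR²w and cR²w.
Valid on: G2.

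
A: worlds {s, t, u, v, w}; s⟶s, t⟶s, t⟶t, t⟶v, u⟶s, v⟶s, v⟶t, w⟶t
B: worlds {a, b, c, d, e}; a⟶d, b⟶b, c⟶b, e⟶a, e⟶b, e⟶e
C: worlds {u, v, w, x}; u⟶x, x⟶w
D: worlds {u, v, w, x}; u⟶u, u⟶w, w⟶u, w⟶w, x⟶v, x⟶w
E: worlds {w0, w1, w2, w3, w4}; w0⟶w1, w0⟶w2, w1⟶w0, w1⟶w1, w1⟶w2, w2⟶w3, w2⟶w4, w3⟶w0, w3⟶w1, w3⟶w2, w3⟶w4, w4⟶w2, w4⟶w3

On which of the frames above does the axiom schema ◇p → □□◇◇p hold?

E

This is the axiom for a generalized confluence (Geach) condition; its first-order frame correspondent is ∀x ∀y ∀z ((xRy ∧ xR²z) → ∃w (y = w ∧ zR²w)).
A: fails — tRt, tR²s but no w* with t=w* and sR²w*.
B: fails — eRa, eR²a but no w with a=w and aR²w.
C: fails — uRx, uR²w but no t with x=t and wR²t.
D: fails — xRv, xR²u but no t with v=t and uR²t.
E: condition met.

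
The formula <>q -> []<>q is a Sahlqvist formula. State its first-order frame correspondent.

Suppose ◇q→□◇q is valid. Take Rxy, Rxz and set V(q)={y}. Then ◇q at x, so □◇q at x, so ◇q at z, so some w with Rzw has q; w=y, i.e. Rzy. By symmetry of the argument, Ryz.
Conversely, on a frame with the Euclidean property the schema holds at every world under every valuation.
So the correspondent is the Euclidean property.

the Euclidean property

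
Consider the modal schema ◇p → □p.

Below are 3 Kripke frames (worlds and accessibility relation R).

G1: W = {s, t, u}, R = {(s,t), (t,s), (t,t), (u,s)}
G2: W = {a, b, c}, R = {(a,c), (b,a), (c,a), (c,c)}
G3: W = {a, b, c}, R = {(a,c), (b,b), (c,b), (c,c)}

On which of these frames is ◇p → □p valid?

The schema corresponds to partial functionality: ∀x ∀y ∀z (Rxy ∧ Rxz → y = z).
G1: fails — t sees both s and t.
G2: fails — c sees both a and c.
G3: fails — c sees both b and c.
Valid on no frame.

none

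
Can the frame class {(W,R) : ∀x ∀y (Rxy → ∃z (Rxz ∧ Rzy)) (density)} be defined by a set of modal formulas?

Definable; □□r → □r defines it

This is a Sahlqvist condition; the C4 axiom □□r → □r defines it.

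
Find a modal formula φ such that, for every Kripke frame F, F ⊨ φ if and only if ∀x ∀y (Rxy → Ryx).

ψ → □◇ψ

The condition is symmetry. The B schema ψ → □◇ψ defines it.
Suppose ψ→□◇ψ is valid. Take Rxy and set V(ψ)={x}. Then ψ at x, so □◇ψ at x, so ◇ψ at y, so some z with Ryz has ψ; z=x, i.e. Ryx.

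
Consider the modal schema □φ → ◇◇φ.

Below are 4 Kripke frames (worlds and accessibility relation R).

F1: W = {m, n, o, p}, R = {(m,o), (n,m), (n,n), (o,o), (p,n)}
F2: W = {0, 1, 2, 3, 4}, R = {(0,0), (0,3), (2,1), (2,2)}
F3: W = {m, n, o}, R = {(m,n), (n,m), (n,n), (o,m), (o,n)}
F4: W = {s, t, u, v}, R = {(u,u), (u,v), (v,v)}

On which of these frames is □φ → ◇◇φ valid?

F1, F3

The schema corresponds to a generalized confluence (Geach) condition: ∀x ∃w (xRw ∧ xR²w).
F1: satisfies the condition.
F2: fails — at 1 but no w with 1Rw and 1R²w.
F3: satisfies the condition.
F4: fails — at s but no w with sRw and sR²w.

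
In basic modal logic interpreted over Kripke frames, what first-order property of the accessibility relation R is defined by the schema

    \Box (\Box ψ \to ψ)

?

Shift-reflexivity

This schema is the T□ axiom.
It corresponds to shift-reflexivity: \forall x \forall y (Rxy \to Ryy).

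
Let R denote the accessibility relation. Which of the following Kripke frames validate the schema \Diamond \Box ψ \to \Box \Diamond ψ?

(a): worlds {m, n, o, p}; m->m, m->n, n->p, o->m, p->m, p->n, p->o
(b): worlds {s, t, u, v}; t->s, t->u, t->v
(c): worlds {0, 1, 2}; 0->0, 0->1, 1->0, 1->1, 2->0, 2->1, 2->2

(c)

Frame correspondent (Sahlqvist): \forall x \forall y \forall z (Rxy \wedge Rxz \to \exists w (Ryw \wedge Rzw)) — i.e. convergence.
(a): fails — Rmm and Rmn but m and n have no common successor.
(b): fails — Rtu and Rtu but u and u have no common successor.
(c): satisfies the condition.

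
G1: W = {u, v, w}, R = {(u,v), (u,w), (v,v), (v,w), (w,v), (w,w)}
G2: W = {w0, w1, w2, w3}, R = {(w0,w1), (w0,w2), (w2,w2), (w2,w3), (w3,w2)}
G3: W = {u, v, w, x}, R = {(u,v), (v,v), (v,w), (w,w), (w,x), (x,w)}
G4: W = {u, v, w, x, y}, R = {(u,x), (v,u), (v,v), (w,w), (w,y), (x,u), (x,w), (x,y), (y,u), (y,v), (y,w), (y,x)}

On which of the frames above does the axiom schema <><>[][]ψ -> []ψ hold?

Frame correspondent (Sahlqvist): forall x forall y forall z ((x R^2 y & xRz) -> exists w (y R^2 w & z = w)) — i.e. a generalized confluence (Geach) condition.
G1: ✓.
G2: fails — w0R²w2, w0Rw1 but no w with w2R²w and w1=w.
G3: fails — uR²w, uRv but no t with wR²t and v=t.
G4: fails — uR²u, uRx but no t with uR²t and x=t.

G1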